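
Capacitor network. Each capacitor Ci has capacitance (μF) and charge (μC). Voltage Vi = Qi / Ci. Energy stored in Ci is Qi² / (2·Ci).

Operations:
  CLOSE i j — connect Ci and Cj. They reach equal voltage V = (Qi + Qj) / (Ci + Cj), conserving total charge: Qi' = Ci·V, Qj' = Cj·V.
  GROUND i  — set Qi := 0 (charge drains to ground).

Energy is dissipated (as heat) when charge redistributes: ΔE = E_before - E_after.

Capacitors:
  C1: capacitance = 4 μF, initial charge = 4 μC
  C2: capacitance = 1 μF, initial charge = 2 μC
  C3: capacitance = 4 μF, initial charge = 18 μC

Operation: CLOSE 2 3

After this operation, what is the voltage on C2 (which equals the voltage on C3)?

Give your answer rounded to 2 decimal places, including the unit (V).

Initial: C1(4μF, Q=4μC, V=1.00V), C2(1μF, Q=2μC, V=2.00V), C3(4μF, Q=18μC, V=4.50V)
Op 1: CLOSE 2-3: Q_total=20.00, C_total=5.00, V=4.00; Q2=4.00, Q3=16.00; dissipated=2.500

Answer: 4.00 V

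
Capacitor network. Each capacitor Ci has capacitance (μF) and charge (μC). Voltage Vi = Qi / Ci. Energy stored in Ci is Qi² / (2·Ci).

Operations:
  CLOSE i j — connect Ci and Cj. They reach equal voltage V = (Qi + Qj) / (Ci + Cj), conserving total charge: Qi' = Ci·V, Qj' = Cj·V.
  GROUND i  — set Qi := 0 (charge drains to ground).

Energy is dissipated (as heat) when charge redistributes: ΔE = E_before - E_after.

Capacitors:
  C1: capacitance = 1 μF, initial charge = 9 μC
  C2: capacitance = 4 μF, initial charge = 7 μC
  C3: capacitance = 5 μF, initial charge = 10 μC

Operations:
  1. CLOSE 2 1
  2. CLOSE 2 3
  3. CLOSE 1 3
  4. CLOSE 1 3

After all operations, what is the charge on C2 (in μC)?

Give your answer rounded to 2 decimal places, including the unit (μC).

Answer: 10.13 μC

Derivation:
Initial: C1(1μF, Q=9μC, V=9.00V), C2(4μF, Q=7μC, V=1.75V), C3(5μF, Q=10μC, V=2.00V)
Op 1: CLOSE 2-1: Q_total=16.00, C_total=5.00, V=3.20; Q2=12.80, Q1=3.20; dissipated=21.025
Op 2: CLOSE 2-3: Q_total=22.80, C_total=9.00, V=2.53; Q2=10.13, Q3=12.67; dissipated=1.600
Op 3: CLOSE 1-3: Q_total=15.87, C_total=6.00, V=2.64; Q1=2.64, Q3=13.22; dissipated=0.185
Op 4: CLOSE 1-3: Q_total=15.87, C_total=6.00, V=2.64; Q1=2.64, Q3=13.22; dissipated=0.000
Final charges: Q1=2.64, Q2=10.13, Q3=13.22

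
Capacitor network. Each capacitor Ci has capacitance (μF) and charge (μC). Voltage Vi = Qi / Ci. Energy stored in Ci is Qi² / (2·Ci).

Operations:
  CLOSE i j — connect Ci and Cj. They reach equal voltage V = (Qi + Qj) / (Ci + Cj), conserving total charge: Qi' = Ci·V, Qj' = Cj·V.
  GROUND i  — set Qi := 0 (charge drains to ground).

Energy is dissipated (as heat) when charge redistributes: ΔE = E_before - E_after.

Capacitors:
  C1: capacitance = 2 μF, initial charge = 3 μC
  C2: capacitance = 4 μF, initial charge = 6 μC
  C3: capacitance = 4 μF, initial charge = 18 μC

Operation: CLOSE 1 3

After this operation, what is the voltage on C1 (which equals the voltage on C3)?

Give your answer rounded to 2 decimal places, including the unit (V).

Initial: C1(2μF, Q=3μC, V=1.50V), C2(4μF, Q=6μC, V=1.50V), C3(4μF, Q=18μC, V=4.50V)
Op 1: CLOSE 1-3: Q_total=21.00, C_total=6.00, V=3.50; Q1=7.00, Q3=14.00; dissipated=6.000

Answer: 3.50 V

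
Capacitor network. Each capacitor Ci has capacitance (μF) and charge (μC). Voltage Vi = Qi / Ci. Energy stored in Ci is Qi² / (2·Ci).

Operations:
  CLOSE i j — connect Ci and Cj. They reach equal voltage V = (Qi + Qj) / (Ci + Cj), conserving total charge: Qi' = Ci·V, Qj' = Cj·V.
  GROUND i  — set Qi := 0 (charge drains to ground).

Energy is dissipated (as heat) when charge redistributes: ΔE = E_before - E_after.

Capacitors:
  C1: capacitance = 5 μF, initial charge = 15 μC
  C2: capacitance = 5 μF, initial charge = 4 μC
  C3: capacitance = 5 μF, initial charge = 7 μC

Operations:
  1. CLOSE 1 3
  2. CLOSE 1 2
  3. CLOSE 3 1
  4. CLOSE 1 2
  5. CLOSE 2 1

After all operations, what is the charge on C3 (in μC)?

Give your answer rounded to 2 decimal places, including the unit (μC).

Answer: 9.25 μC

Derivation:
Initial: C1(5μF, Q=15μC, V=3.00V), C2(5μF, Q=4μC, V=0.80V), C3(5μF, Q=7μC, V=1.40V)
Op 1: CLOSE 1-3: Q_total=22.00, C_total=10.00, V=2.20; Q1=11.00, Q3=11.00; dissipated=3.200
Op 2: CLOSE 1-2: Q_total=15.00, C_total=10.00, V=1.50; Q1=7.50, Q2=7.50; dissipated=2.450
Op 3: CLOSE 3-1: Q_total=18.50, C_total=10.00, V=1.85; Q3=9.25, Q1=9.25; dissipated=0.613
Op 4: CLOSE 1-2: Q_total=16.75, C_total=10.00, V=1.68; Q1=8.38, Q2=8.38; dissipated=0.153
Op 5: CLOSE 2-1: Q_total=16.75, C_total=10.00, V=1.68; Q2=8.38, Q1=8.38; dissipated=0.000
Final charges: Q1=8.38, Q2=8.38, Q3=9.25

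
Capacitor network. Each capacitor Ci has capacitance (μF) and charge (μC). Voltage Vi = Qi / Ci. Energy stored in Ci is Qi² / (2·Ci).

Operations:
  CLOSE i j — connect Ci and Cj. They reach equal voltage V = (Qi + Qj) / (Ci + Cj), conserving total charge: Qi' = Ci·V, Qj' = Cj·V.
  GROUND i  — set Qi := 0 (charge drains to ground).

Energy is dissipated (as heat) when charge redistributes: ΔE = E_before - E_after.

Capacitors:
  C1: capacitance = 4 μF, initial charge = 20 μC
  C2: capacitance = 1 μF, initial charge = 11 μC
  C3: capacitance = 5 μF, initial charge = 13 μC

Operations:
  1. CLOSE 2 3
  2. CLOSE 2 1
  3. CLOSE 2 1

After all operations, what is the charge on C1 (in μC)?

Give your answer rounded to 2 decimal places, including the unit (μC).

Initial: C1(4μF, Q=20μC, V=5.00V), C2(1μF, Q=11μC, V=11.00V), C3(5μF, Q=13μC, V=2.60V)
Op 1: CLOSE 2-3: Q_total=24.00, C_total=6.00, V=4.00; Q2=4.00, Q3=20.00; dissipated=29.400
Op 2: CLOSE 2-1: Q_total=24.00, C_total=5.00, V=4.80; Q2=4.80, Q1=19.20; dissipated=0.400
Op 3: CLOSE 2-1: Q_total=24.00, C_total=5.00, V=4.80; Q2=4.80, Q1=19.20; dissipated=0.000
Final charges: Q1=19.20, Q2=4.80, Q3=20.00

Answer: 19.20 μC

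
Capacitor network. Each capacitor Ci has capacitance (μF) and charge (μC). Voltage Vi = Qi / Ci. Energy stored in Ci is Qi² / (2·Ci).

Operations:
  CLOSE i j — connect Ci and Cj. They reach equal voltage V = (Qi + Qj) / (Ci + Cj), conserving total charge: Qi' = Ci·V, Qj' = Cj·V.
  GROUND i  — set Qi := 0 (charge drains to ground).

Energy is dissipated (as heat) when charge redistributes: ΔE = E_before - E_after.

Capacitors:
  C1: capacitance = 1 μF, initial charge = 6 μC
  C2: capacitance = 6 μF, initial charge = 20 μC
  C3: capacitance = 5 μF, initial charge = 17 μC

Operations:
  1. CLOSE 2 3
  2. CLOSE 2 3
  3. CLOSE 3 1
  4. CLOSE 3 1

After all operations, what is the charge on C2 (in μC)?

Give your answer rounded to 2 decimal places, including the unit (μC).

Answer: 20.18 μC

Derivation:
Initial: C1(1μF, Q=6μC, V=6.00V), C2(6μF, Q=20μC, V=3.33V), C3(5μF, Q=17μC, V=3.40V)
Op 1: CLOSE 2-3: Q_total=37.00, C_total=11.00, V=3.36; Q2=20.18, Q3=16.82; dissipated=0.006
Op 2: CLOSE 2-3: Q_total=37.00, C_total=11.00, V=3.36; Q2=20.18, Q3=16.82; dissipated=0.000
Op 3: CLOSE 3-1: Q_total=22.82, C_total=6.00, V=3.80; Q3=19.02, Q1=3.80; dissipated=2.896
Op 4: CLOSE 3-1: Q_total=22.82, C_total=6.00, V=3.80; Q3=19.02, Q1=3.80; dissipated=0.000
Final charges: Q1=3.80, Q2=20.18, Q3=19.02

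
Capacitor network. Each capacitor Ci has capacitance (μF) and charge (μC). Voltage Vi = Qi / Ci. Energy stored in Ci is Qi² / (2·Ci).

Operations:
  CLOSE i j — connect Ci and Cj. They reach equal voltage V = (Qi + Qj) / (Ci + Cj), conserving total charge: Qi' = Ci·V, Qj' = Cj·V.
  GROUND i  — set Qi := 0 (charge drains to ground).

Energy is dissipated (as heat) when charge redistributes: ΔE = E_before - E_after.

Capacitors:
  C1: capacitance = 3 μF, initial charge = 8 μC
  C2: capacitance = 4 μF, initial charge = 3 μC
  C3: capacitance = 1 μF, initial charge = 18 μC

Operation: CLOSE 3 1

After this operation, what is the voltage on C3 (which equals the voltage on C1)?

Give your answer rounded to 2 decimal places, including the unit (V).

Answer: 6.50 V

Derivation:
Initial: C1(3μF, Q=8μC, V=2.67V), C2(4μF, Q=3μC, V=0.75V), C3(1μF, Q=18μC, V=18.00V)
Op 1: CLOSE 3-1: Q_total=26.00, C_total=4.00, V=6.50; Q3=6.50, Q1=19.50; dissipated=88.167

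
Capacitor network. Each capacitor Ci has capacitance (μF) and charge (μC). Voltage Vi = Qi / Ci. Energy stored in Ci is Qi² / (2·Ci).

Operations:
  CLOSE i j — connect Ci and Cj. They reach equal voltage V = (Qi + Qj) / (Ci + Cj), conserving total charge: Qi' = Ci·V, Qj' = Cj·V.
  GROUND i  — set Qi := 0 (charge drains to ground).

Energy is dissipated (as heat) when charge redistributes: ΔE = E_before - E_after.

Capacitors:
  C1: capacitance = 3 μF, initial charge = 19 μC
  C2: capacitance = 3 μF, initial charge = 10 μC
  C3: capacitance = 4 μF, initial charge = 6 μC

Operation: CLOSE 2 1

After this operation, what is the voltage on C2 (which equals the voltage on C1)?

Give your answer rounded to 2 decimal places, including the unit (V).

Initial: C1(3μF, Q=19μC, V=6.33V), C2(3μF, Q=10μC, V=3.33V), C3(4μF, Q=6μC, V=1.50V)
Op 1: CLOSE 2-1: Q_total=29.00, C_total=6.00, V=4.83; Q2=14.50, Q1=14.50; dissipated=6.750

Answer: 4.83 V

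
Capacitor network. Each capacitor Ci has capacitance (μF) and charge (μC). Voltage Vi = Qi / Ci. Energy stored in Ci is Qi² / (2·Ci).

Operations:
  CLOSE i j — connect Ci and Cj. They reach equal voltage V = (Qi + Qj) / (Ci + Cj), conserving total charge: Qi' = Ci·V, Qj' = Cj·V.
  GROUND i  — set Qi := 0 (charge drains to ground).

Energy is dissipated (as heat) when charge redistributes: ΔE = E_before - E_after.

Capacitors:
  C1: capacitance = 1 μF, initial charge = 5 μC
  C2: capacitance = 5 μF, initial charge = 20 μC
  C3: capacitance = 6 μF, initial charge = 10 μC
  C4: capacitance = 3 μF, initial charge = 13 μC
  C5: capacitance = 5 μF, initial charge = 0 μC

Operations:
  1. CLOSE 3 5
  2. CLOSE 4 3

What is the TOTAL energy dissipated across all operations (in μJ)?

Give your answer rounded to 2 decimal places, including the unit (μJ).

Answer: 15.51 μJ

Derivation:
Initial: C1(1μF, Q=5μC, V=5.00V), C2(5μF, Q=20μC, V=4.00V), C3(6μF, Q=10μC, V=1.67V), C4(3μF, Q=13μC, V=4.33V), C5(5μF, Q=0μC, V=0.00V)
Op 1: CLOSE 3-5: Q_total=10.00, C_total=11.00, V=0.91; Q3=5.45, Q5=4.55; dissipated=3.788
Op 2: CLOSE 4-3: Q_total=18.45, C_total=9.00, V=2.05; Q4=6.15, Q3=12.30; dissipated=11.725
Total dissipated: 15.513 μJ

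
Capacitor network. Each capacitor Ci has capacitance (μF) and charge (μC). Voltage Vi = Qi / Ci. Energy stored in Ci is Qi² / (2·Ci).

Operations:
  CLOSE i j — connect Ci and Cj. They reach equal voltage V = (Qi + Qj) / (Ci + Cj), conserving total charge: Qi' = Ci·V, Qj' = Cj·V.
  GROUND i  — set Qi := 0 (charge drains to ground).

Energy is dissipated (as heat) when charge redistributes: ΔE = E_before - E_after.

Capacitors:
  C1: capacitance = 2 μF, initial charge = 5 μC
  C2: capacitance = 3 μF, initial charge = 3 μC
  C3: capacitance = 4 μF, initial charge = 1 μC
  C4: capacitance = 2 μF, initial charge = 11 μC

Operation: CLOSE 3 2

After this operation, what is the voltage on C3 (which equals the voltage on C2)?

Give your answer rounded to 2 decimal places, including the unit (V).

Initial: C1(2μF, Q=5μC, V=2.50V), C2(3μF, Q=3μC, V=1.00V), C3(4μF, Q=1μC, V=0.25V), C4(2μF, Q=11μC, V=5.50V)
Op 1: CLOSE 3-2: Q_total=4.00, C_total=7.00, V=0.57; Q3=2.29, Q2=1.71; dissipated=0.482

Answer: 0.57 V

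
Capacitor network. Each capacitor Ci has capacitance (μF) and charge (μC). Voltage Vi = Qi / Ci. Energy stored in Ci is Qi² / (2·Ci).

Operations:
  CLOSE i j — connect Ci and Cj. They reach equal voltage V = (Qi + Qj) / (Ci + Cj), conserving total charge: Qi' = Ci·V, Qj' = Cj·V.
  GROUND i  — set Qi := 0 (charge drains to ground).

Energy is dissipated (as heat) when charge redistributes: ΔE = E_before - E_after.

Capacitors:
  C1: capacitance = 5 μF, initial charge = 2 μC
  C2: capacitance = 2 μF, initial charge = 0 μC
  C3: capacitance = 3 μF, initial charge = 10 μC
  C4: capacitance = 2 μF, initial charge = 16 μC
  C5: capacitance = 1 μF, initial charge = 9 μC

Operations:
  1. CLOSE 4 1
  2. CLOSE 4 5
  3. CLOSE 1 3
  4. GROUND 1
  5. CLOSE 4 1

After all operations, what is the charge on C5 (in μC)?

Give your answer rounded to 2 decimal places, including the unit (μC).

Initial: C1(5μF, Q=2μC, V=0.40V), C2(2μF, Q=0μC, V=0.00V), C3(3μF, Q=10μC, V=3.33V), C4(2μF, Q=16μC, V=8.00V), C5(1μF, Q=9μC, V=9.00V)
Op 1: CLOSE 4-1: Q_total=18.00, C_total=7.00, V=2.57; Q4=5.14, Q1=12.86; dissipated=41.257
Op 2: CLOSE 4-5: Q_total=14.14, C_total=3.00, V=4.71; Q4=9.43, Q5=4.71; dissipated=13.776
Op 3: CLOSE 1-3: Q_total=22.86, C_total=8.00, V=2.86; Q1=14.29, Q3=8.57; dissipated=0.544
Op 4: GROUND 1: Q1=0; energy lost=20.408
Op 5: CLOSE 4-1: Q_total=9.43, C_total=7.00, V=1.35; Q4=2.69, Q1=6.73; dissipated=15.875
Final charges: Q1=6.73, Q2=0.00, Q3=8.57, Q4=2.69, Q5=4.71

Answer: 4.71 μC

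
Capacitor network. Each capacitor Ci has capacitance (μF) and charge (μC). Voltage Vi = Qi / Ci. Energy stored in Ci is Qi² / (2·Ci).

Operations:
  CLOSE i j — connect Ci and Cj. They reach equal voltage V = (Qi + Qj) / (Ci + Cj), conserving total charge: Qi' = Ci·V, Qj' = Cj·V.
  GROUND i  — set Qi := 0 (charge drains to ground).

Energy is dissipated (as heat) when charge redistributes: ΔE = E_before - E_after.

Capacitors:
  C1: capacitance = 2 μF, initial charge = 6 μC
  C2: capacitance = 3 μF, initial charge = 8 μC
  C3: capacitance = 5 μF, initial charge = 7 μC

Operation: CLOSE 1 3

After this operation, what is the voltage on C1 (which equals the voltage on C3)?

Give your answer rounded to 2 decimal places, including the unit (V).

Answer: 1.86 V

Derivation:
Initial: C1(2μF, Q=6μC, V=3.00V), C2(3μF, Q=8μC, V=2.67V), C3(5μF, Q=7μC, V=1.40V)
Op 1: CLOSE 1-3: Q_total=13.00, C_total=7.00, V=1.86; Q1=3.71, Q3=9.29; dissipated=1.829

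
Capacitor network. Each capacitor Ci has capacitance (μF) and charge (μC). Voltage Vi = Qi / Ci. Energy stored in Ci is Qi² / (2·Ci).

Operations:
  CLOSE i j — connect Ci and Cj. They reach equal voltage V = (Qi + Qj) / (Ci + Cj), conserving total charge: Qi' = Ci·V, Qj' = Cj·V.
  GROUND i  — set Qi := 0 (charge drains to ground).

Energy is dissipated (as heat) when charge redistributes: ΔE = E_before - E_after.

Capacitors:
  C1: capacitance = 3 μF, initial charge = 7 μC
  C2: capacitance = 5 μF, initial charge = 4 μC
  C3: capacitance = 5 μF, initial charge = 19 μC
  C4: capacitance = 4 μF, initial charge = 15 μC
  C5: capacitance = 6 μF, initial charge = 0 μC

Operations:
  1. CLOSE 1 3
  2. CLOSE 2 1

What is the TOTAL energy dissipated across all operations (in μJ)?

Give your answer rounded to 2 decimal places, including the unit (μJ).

Initial: C1(3μF, Q=7μC, V=2.33V), C2(5μF, Q=4μC, V=0.80V), C3(5μF, Q=19μC, V=3.80V), C4(4μF, Q=15μC, V=3.75V), C5(6μF, Q=0μC, V=0.00V)
Op 1: CLOSE 1-3: Q_total=26.00, C_total=8.00, V=3.25; Q1=9.75, Q3=16.25; dissipated=2.017
Op 2: CLOSE 2-1: Q_total=13.75, C_total=8.00, V=1.72; Q2=8.59, Q1=5.16; dissipated=5.627
Total dissipated: 7.644 μJ

Answer: 7.64 μJ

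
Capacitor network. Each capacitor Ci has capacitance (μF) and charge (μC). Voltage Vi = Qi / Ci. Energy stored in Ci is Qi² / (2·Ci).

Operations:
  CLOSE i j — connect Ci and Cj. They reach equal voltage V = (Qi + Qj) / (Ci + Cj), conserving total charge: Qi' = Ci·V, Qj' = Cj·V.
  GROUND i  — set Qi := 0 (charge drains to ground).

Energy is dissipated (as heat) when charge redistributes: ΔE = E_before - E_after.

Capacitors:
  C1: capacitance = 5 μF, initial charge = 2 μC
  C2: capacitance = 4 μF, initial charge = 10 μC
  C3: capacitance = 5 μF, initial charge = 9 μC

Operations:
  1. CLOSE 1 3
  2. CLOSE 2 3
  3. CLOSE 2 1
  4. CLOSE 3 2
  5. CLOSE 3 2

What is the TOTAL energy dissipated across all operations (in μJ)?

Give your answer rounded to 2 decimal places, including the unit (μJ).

Initial: C1(5μF, Q=2μC, V=0.40V), C2(4μF, Q=10μC, V=2.50V), C3(5μF, Q=9μC, V=1.80V)
Op 1: CLOSE 1-3: Q_total=11.00, C_total=10.00, V=1.10; Q1=5.50, Q3=5.50; dissipated=2.450
Op 2: CLOSE 2-3: Q_total=15.50, C_total=9.00, V=1.72; Q2=6.89, Q3=8.61; dissipated=2.178
Op 3: CLOSE 2-1: Q_total=12.39, C_total=9.00, V=1.38; Q2=5.51, Q1=6.88; dissipated=0.430
Op 4: CLOSE 3-2: Q_total=14.12, C_total=9.00, V=1.57; Q3=7.84, Q2=6.27; dissipated=0.133
Op 5: CLOSE 3-2: Q_total=14.12, C_total=9.00, V=1.57; Q3=7.84, Q2=6.27; dissipated=0.000
Total dissipated: 5.191 μJ

Answer: 5.19 μJ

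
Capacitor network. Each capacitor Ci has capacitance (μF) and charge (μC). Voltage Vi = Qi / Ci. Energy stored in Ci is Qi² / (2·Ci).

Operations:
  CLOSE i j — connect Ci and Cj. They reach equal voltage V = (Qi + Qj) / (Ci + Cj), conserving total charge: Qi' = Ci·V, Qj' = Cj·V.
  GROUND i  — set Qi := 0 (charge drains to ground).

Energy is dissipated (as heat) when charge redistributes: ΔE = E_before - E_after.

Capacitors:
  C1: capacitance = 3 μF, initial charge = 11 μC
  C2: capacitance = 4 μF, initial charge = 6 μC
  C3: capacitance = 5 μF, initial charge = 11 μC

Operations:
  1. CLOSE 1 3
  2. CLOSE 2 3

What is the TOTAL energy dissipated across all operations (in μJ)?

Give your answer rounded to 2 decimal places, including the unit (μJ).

Initial: C1(3μF, Q=11μC, V=3.67V), C2(4μF, Q=6μC, V=1.50V), C3(5μF, Q=11μC, V=2.20V)
Op 1: CLOSE 1-3: Q_total=22.00, C_total=8.00, V=2.75; Q1=8.25, Q3=13.75; dissipated=2.017
Op 2: CLOSE 2-3: Q_total=19.75, C_total=9.00, V=2.19; Q2=8.78, Q3=10.97; dissipated=1.736
Total dissipated: 3.753 μJ

Answer: 3.75 μJ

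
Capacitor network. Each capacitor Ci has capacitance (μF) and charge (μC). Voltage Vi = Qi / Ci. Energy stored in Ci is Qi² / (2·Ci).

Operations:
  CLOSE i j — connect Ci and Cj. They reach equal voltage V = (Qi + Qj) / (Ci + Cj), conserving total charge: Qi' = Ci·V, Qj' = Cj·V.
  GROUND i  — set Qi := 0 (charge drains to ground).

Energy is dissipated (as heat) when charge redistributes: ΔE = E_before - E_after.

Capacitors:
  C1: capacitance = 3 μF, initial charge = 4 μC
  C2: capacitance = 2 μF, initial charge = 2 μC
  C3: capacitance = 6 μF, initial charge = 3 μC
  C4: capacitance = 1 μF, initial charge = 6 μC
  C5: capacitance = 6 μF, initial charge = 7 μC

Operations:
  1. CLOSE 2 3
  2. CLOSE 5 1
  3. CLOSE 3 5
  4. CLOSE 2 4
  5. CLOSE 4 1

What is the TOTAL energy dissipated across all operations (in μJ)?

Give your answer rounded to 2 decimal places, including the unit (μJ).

Answer: 10.92 μJ

Derivation:
Initial: C1(3μF, Q=4μC, V=1.33V), C2(2μF, Q=2μC, V=1.00V), C3(6μF, Q=3μC, V=0.50V), C4(1μF, Q=6μC, V=6.00V), C5(6μF, Q=7μC, V=1.17V)
Op 1: CLOSE 2-3: Q_total=5.00, C_total=8.00, V=0.62; Q2=1.25, Q3=3.75; dissipated=0.188
Op 2: CLOSE 5-1: Q_total=11.00, C_total=9.00, V=1.22; Q5=7.33, Q1=3.67; dissipated=0.028
Op 3: CLOSE 3-5: Q_total=11.08, C_total=12.00, V=0.92; Q3=5.54, Q5=5.54; dissipated=0.535
Op 4: CLOSE 2-4: Q_total=7.25, C_total=3.00, V=2.42; Q2=4.83, Q4=2.42; dissipated=9.630
Op 5: CLOSE 4-1: Q_total=6.08, C_total=4.00, V=1.52; Q4=1.52, Q1=4.56; dissipated=0.535
Total dissipated: 10.916 μJ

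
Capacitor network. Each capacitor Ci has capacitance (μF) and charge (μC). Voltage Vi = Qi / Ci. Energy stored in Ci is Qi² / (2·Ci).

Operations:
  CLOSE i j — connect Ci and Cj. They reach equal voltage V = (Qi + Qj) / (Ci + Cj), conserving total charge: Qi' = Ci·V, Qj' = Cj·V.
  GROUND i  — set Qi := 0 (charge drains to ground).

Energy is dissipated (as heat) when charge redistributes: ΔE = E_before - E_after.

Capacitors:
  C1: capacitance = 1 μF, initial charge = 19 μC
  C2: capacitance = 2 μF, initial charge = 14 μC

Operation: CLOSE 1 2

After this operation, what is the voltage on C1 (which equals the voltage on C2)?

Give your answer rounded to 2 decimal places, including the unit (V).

Answer: 11.00 V

Derivation:
Initial: C1(1μF, Q=19μC, V=19.00V), C2(2μF, Q=14μC, V=7.00V)
Op 1: CLOSE 1-2: Q_total=33.00, C_total=3.00, V=11.00; Q1=11.00, Q2=22.00; dissipated=48.000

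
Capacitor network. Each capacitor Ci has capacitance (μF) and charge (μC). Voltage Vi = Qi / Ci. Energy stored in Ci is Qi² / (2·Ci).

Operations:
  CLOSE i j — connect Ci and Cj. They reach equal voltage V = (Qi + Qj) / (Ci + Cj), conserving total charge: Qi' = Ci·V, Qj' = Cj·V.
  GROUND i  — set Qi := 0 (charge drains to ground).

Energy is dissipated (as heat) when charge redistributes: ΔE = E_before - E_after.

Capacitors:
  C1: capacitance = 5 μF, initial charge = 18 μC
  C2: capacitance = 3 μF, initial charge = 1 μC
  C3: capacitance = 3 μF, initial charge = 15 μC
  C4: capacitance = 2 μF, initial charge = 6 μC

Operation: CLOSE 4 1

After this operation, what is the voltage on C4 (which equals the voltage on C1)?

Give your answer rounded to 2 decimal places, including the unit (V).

Answer: 3.43 V

Derivation:
Initial: C1(5μF, Q=18μC, V=3.60V), C2(3μF, Q=1μC, V=0.33V), C3(3μF, Q=15μC, V=5.00V), C4(2μF, Q=6μC, V=3.00V)
Op 1: CLOSE 4-1: Q_total=24.00, C_total=7.00, V=3.43; Q4=6.86, Q1=17.14; dissipated=0.257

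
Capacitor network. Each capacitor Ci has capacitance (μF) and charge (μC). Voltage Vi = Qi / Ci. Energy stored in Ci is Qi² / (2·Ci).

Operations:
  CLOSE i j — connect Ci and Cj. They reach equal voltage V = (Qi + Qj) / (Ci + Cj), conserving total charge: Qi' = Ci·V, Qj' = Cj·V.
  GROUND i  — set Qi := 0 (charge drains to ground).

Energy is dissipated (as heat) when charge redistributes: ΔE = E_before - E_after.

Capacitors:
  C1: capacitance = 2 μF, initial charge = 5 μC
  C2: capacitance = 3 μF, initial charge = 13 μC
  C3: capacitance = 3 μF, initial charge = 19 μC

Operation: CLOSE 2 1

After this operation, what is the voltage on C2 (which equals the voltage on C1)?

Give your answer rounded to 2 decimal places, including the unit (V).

Answer: 3.60 V

Derivation:
Initial: C1(2μF, Q=5μC, V=2.50V), C2(3μF, Q=13μC, V=4.33V), C3(3μF, Q=19μC, V=6.33V)
Op 1: CLOSE 2-1: Q_total=18.00, C_total=5.00, V=3.60; Q2=10.80, Q1=7.20; dissipated=2.017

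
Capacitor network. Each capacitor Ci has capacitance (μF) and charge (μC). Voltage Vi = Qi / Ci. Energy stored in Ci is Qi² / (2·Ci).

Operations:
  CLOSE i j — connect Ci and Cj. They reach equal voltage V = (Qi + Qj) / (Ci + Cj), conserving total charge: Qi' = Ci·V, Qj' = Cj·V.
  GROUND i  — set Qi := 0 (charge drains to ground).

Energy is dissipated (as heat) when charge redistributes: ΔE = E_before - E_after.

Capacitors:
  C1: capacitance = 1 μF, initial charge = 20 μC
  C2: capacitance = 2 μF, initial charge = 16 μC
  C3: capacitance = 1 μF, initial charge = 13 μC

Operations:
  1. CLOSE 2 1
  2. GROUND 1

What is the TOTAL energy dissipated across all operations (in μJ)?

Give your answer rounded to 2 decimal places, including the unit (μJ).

Answer: 120.00 μJ

Derivation:
Initial: C1(1μF, Q=20μC, V=20.00V), C2(2μF, Q=16μC, V=8.00V), C3(1μF, Q=13μC, V=13.00V)
Op 1: CLOSE 2-1: Q_total=36.00, C_total=3.00, V=12.00; Q2=24.00, Q1=12.00; dissipated=48.000
Op 2: GROUND 1: Q1=0; energy lost=72.000
Total dissipated: 120.000 μJ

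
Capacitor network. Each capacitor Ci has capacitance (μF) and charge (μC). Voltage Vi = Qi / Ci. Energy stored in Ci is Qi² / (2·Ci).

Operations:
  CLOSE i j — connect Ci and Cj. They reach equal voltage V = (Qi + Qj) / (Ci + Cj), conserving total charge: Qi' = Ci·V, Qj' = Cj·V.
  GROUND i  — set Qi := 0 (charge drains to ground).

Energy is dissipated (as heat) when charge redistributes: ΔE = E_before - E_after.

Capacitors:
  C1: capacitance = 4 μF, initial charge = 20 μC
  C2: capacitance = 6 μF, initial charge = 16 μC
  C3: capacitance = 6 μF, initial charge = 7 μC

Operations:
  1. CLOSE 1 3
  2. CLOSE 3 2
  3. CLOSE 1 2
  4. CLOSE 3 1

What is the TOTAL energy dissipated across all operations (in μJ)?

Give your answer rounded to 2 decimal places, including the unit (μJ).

Initial: C1(4μF, Q=20μC, V=5.00V), C2(6μF, Q=16μC, V=2.67V), C3(6μF, Q=7μC, V=1.17V)
Op 1: CLOSE 1-3: Q_total=27.00, C_total=10.00, V=2.70; Q1=10.80, Q3=16.20; dissipated=17.633
Op 2: CLOSE 3-2: Q_total=32.20, C_total=12.00, V=2.68; Q3=16.10, Q2=16.10; dissipated=0.002
Op 3: CLOSE 1-2: Q_total=26.90, C_total=10.00, V=2.69; Q1=10.76, Q2=16.14; dissipated=0.000
Op 4: CLOSE 3-1: Q_total=26.86, C_total=10.00, V=2.69; Q3=16.12, Q1=10.74; dissipated=0.000
Total dissipated: 17.635 μJ

Answer: 17.64 μJ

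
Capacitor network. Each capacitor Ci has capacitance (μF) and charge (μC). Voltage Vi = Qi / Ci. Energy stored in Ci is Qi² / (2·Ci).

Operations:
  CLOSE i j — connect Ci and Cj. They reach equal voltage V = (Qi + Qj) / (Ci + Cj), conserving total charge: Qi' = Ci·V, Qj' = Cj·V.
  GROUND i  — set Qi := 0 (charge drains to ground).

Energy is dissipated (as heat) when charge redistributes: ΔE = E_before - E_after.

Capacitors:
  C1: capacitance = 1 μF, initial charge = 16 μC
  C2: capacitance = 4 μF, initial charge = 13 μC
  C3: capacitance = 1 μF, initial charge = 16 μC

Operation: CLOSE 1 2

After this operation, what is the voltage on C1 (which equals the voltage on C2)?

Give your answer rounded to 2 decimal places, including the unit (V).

Answer: 5.80 V

Derivation:
Initial: C1(1μF, Q=16μC, V=16.00V), C2(4μF, Q=13μC, V=3.25V), C3(1μF, Q=16μC, V=16.00V)
Op 1: CLOSE 1-2: Q_total=29.00, C_total=5.00, V=5.80; Q1=5.80, Q2=23.20; dissipated=65.025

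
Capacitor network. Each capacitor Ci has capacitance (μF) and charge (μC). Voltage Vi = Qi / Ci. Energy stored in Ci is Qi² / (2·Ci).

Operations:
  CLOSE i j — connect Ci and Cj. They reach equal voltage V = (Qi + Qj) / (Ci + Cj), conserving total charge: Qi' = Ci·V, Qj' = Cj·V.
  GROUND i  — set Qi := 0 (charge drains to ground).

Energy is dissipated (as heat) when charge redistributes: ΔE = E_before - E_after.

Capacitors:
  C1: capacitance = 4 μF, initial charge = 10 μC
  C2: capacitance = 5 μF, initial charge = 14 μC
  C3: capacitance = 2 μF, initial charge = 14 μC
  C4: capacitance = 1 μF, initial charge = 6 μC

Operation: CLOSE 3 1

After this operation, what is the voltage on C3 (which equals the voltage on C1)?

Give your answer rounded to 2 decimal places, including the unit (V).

Answer: 4.00 V

Derivation:
Initial: C1(4μF, Q=10μC, V=2.50V), C2(5μF, Q=14μC, V=2.80V), C3(2μF, Q=14μC, V=7.00V), C4(1μF, Q=6μC, V=6.00V)
Op 1: CLOSE 3-1: Q_total=24.00, C_total=6.00, V=4.00; Q3=8.00, Q1=16.00; dissipated=13.500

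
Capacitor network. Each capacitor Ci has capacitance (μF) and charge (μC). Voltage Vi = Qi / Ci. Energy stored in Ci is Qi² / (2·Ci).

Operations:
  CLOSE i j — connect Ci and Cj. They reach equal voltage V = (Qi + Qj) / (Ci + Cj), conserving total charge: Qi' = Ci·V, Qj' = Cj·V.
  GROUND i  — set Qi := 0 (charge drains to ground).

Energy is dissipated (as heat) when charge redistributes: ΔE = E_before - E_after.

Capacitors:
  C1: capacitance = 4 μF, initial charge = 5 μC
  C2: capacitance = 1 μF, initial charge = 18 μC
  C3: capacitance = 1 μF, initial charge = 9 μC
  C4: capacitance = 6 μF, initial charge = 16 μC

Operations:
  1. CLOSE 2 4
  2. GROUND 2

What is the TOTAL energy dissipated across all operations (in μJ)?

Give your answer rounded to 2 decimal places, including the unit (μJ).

Answer: 112.56 μJ

Derivation:
Initial: C1(4μF, Q=5μC, V=1.25V), C2(1μF, Q=18μC, V=18.00V), C3(1μF, Q=9μC, V=9.00V), C4(6μF, Q=16μC, V=2.67V)
Op 1: CLOSE 2-4: Q_total=34.00, C_total=7.00, V=4.86; Q2=4.86, Q4=29.14; dissipated=100.762
Op 2: GROUND 2: Q2=0; energy lost=11.796
Total dissipated: 112.558 μJ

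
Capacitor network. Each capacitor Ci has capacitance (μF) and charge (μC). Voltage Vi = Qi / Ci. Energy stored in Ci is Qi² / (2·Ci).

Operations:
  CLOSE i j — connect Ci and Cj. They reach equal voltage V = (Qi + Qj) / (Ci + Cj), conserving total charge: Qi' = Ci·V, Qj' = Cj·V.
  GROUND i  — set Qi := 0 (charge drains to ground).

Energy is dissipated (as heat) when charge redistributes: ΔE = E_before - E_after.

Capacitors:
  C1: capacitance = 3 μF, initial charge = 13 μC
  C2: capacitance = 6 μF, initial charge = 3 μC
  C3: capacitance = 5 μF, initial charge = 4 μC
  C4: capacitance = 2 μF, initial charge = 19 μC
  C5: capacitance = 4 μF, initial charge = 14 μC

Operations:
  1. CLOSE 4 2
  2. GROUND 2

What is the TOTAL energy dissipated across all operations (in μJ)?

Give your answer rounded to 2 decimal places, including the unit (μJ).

Answer: 83.44 μJ

Derivation:
Initial: C1(3μF, Q=13μC, V=4.33V), C2(6μF, Q=3μC, V=0.50V), C3(5μF, Q=4μC, V=0.80V), C4(2μF, Q=19μC, V=9.50V), C5(4μF, Q=14μC, V=3.50V)
Op 1: CLOSE 4-2: Q_total=22.00, C_total=8.00, V=2.75; Q4=5.50, Q2=16.50; dissipated=60.750
Op 2: GROUND 2: Q2=0; energy lost=22.688
Total dissipated: 83.438 μJ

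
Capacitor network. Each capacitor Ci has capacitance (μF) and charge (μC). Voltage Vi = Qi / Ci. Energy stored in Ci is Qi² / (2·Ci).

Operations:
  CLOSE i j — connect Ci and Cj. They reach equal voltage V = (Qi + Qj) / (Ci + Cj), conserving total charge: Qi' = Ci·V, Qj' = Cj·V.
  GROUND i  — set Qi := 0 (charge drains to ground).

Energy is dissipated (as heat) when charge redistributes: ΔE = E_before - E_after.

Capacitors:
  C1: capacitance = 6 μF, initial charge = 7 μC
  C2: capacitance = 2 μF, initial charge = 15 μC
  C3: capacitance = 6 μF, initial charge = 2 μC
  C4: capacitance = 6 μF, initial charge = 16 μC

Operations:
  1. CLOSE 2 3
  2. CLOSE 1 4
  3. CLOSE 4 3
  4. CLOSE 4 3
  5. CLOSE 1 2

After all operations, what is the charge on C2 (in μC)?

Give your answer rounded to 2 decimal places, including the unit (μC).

Answer: 3.94 μC

Derivation:
Initial: C1(6μF, Q=7μC, V=1.17V), C2(2μF, Q=15μC, V=7.50V), C3(6μF, Q=2μC, V=0.33V), C4(6μF, Q=16μC, V=2.67V)
Op 1: CLOSE 2-3: Q_total=17.00, C_total=8.00, V=2.12; Q2=4.25, Q3=12.75; dissipated=38.521
Op 2: CLOSE 1-4: Q_total=23.00, C_total=12.00, V=1.92; Q1=11.50, Q4=11.50; dissipated=3.375
Op 3: CLOSE 4-3: Q_total=24.25, C_total=12.00, V=2.02; Q4=12.12, Q3=12.12; dissipated=0.065
Op 4: CLOSE 4-3: Q_total=24.25, C_total=12.00, V=2.02; Q4=12.12, Q3=12.12; dissipated=0.000
Op 5: CLOSE 1-2: Q_total=15.75, C_total=8.00, V=1.97; Q1=11.81, Q2=3.94; dissipated=0.033
Final charges: Q1=11.81, Q2=3.94, Q3=12.12, Q4=12.12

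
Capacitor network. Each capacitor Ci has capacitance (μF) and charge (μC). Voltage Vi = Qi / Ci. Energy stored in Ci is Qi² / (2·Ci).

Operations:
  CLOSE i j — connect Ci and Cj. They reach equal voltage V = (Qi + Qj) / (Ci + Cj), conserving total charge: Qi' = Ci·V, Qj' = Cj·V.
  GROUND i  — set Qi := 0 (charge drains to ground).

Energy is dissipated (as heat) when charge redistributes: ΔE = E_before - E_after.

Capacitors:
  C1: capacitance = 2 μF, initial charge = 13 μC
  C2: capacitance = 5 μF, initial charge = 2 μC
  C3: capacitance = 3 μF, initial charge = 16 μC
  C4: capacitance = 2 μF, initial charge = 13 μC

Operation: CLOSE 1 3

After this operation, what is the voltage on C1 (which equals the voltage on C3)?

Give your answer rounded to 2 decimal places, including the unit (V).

Answer: 5.80 V

Derivation:
Initial: C1(2μF, Q=13μC, V=6.50V), C2(5μF, Q=2μC, V=0.40V), C3(3μF, Q=16μC, V=5.33V), C4(2μF, Q=13μC, V=6.50V)
Op 1: CLOSE 1-3: Q_total=29.00, C_total=5.00, V=5.80; Q1=11.60, Q3=17.40; dissipated=0.817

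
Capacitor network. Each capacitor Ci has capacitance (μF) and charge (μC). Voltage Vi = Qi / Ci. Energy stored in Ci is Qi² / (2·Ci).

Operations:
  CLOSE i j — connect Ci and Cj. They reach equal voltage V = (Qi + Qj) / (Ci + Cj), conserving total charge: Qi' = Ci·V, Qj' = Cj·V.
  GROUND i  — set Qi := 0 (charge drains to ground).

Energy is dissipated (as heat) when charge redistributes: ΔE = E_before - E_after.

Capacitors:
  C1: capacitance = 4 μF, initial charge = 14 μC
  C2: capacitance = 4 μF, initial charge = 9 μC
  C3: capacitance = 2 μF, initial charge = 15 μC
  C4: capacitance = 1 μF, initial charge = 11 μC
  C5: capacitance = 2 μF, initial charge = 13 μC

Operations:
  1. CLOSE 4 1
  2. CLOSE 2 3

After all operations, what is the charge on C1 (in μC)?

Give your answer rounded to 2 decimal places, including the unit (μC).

Answer: 20.00 μC

Derivation:
Initial: C1(4μF, Q=14μC, V=3.50V), C2(4μF, Q=9μC, V=2.25V), C3(2μF, Q=15μC, V=7.50V), C4(1μF, Q=11μC, V=11.00V), C5(2μF, Q=13μC, V=6.50V)
Op 1: CLOSE 4-1: Q_total=25.00, C_total=5.00, V=5.00; Q4=5.00, Q1=20.00; dissipated=22.500
Op 2: CLOSE 2-3: Q_total=24.00, C_total=6.00, V=4.00; Q2=16.00, Q3=8.00; dissipated=18.375
Final charges: Q1=20.00, Q2=16.00, Q3=8.00, Q4=5.00, Q5=13.00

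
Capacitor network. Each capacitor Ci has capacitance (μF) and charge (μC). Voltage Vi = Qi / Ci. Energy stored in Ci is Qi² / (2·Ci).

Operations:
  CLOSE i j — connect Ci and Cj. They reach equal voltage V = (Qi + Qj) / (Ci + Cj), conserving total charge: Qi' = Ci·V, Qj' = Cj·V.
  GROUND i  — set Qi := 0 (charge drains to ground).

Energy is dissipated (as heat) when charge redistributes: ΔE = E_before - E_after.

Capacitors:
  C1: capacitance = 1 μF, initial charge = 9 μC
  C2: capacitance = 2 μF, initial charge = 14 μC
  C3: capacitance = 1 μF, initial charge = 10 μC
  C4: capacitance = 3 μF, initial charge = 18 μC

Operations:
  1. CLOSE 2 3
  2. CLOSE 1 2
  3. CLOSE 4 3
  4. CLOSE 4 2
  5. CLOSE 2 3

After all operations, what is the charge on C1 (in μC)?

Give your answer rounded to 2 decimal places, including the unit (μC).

Initial: C1(1μF, Q=9μC, V=9.00V), C2(2μF, Q=14μC, V=7.00V), C3(1μF, Q=10μC, V=10.00V), C4(3μF, Q=18μC, V=6.00V)
Op 1: CLOSE 2-3: Q_total=24.00, C_total=3.00, V=8.00; Q2=16.00, Q3=8.00; dissipated=3.000
Op 2: CLOSE 1-2: Q_total=25.00, C_total=3.00, V=8.33; Q1=8.33, Q2=16.67; dissipated=0.333
Op 3: CLOSE 4-3: Q_total=26.00, C_total=4.00, V=6.50; Q4=19.50, Q3=6.50; dissipated=1.500
Op 4: CLOSE 4-2: Q_total=36.17, C_total=5.00, V=7.23; Q4=21.70, Q2=14.47; dissipated=2.017
Op 5: CLOSE 2-3: Q_total=20.97, C_total=3.00, V=6.99; Q2=13.98, Q3=6.99; dissipated=0.179
Final charges: Q1=8.33, Q2=13.98, Q3=6.99, Q4=21.70

Answer: 8.33 μC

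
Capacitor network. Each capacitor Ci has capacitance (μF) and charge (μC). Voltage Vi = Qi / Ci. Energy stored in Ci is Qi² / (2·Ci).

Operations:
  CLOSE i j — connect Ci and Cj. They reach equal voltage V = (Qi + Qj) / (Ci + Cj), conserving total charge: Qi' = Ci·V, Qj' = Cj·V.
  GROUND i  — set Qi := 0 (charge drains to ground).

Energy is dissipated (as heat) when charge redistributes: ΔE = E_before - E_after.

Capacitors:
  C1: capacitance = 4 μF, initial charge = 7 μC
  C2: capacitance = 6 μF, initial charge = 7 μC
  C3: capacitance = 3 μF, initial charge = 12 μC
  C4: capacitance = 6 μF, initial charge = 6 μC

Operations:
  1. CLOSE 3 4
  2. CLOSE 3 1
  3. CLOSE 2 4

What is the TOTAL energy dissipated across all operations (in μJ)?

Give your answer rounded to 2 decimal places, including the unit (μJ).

Initial: C1(4μF, Q=7μC, V=1.75V), C2(6μF, Q=7μC, V=1.17V), C3(3μF, Q=12μC, V=4.00V), C4(6μF, Q=6μC, V=1.00V)
Op 1: CLOSE 3-4: Q_total=18.00, C_total=9.00, V=2.00; Q3=6.00, Q4=12.00; dissipated=9.000
Op 2: CLOSE 3-1: Q_total=13.00, C_total=7.00, V=1.86; Q3=5.57, Q1=7.43; dissipated=0.054
Op 3: CLOSE 2-4: Q_total=19.00, C_total=12.00, V=1.58; Q2=9.50, Q4=9.50; dissipated=1.042
Total dissipated: 10.095 μJ

Answer: 10.10 μJ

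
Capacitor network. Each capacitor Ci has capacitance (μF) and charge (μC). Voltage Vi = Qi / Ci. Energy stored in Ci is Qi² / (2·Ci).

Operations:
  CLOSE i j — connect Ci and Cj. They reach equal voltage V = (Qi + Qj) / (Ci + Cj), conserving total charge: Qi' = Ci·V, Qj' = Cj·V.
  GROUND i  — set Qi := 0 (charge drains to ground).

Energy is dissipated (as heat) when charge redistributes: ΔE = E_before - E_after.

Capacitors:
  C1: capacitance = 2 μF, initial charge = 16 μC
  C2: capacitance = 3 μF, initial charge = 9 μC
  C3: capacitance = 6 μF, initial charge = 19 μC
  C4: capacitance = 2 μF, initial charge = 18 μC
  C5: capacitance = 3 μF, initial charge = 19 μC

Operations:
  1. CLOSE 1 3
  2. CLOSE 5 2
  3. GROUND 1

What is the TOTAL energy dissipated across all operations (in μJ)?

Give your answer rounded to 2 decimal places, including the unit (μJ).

Initial: C1(2μF, Q=16μC, V=8.00V), C2(3μF, Q=9μC, V=3.00V), C3(6μF, Q=19μC, V=3.17V), C4(2μF, Q=18μC, V=9.00V), C5(3μF, Q=19μC, V=6.33V)
Op 1: CLOSE 1-3: Q_total=35.00, C_total=8.00, V=4.38; Q1=8.75, Q3=26.25; dissipated=17.521
Op 2: CLOSE 5-2: Q_total=28.00, C_total=6.00, V=4.67; Q5=14.00, Q2=14.00; dissipated=8.333
Op 3: GROUND 1: Q1=0; energy lost=19.141
Total dissipated: 44.995 μJ

Answer: 44.99 μJ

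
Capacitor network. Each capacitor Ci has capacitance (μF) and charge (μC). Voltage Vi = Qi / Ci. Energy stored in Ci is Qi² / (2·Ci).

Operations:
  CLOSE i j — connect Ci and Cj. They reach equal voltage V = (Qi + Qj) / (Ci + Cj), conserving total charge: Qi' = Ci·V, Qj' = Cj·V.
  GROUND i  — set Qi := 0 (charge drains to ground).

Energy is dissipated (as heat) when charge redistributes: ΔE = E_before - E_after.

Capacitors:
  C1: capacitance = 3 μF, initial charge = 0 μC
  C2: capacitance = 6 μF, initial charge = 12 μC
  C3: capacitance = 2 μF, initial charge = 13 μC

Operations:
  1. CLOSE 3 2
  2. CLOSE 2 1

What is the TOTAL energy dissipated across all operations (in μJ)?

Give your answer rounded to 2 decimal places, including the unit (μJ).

Answer: 24.95 μJ

Derivation:
Initial: C1(3μF, Q=0μC, V=0.00V), C2(6μF, Q=12μC, V=2.00V), C3(2μF, Q=13μC, V=6.50V)
Op 1: CLOSE 3-2: Q_total=25.00, C_total=8.00, V=3.12; Q3=6.25, Q2=18.75; dissipated=15.188
Op 2: CLOSE 2-1: Q_total=18.75, C_total=9.00, V=2.08; Q2=12.50, Q1=6.25; dissipated=9.766
Total dissipated: 24.953 μJ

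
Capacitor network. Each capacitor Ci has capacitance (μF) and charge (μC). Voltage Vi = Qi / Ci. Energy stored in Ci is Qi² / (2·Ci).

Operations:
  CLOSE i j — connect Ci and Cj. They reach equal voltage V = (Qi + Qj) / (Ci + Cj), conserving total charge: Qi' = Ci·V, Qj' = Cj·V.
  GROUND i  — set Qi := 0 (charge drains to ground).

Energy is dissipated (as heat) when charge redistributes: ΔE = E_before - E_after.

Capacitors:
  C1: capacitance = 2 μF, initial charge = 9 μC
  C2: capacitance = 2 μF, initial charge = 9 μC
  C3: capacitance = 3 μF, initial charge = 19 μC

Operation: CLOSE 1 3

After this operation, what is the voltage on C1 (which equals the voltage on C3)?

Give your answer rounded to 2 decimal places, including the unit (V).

Answer: 5.60 V

Derivation:
Initial: C1(2μF, Q=9μC, V=4.50V), C2(2μF, Q=9μC, V=4.50V), C3(3μF, Q=19μC, V=6.33V)
Op 1: CLOSE 1-3: Q_total=28.00, C_total=5.00, V=5.60; Q1=11.20, Q3=16.80; dissipated=2.017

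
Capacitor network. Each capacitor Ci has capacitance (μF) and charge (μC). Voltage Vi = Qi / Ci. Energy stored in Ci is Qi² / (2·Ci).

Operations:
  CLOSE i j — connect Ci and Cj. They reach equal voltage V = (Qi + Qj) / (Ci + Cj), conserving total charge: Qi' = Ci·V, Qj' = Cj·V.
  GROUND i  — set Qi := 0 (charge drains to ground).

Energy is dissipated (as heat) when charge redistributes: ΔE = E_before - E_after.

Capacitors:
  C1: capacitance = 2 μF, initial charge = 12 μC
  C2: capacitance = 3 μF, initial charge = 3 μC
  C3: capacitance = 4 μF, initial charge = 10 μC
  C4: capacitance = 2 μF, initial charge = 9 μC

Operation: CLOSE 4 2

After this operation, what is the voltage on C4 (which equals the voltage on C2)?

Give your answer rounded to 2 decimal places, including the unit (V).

Initial: C1(2μF, Q=12μC, V=6.00V), C2(3μF, Q=3μC, V=1.00V), C3(4μF, Q=10μC, V=2.50V), C4(2μF, Q=9μC, V=4.50V)
Op 1: CLOSE 4-2: Q_total=12.00, C_total=5.00, V=2.40; Q4=4.80, Q2=7.20; dissipated=7.350

Answer: 2.40 V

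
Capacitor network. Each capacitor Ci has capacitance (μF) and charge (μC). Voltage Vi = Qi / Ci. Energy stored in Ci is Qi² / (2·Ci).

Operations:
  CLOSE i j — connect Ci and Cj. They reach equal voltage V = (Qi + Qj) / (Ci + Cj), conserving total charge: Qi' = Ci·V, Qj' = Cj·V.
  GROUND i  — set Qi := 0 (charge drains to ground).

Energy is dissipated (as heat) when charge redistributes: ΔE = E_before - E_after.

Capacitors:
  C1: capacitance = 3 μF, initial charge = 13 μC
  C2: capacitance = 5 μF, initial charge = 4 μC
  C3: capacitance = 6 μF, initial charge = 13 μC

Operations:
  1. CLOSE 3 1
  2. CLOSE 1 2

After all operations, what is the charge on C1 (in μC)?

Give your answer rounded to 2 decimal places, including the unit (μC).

Answer: 4.75 μC

Derivation:
Initial: C1(3μF, Q=13μC, V=4.33V), C2(5μF, Q=4μC, V=0.80V), C3(6μF, Q=13μC, V=2.17V)
Op 1: CLOSE 3-1: Q_total=26.00, C_total=9.00, V=2.89; Q3=17.33, Q1=8.67; dissipated=4.694
Op 2: CLOSE 1-2: Q_total=12.67, C_total=8.00, V=1.58; Q1=4.75, Q2=7.92; dissipated=4.091
Final charges: Q1=4.75, Q2=7.92, Q3=17.33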